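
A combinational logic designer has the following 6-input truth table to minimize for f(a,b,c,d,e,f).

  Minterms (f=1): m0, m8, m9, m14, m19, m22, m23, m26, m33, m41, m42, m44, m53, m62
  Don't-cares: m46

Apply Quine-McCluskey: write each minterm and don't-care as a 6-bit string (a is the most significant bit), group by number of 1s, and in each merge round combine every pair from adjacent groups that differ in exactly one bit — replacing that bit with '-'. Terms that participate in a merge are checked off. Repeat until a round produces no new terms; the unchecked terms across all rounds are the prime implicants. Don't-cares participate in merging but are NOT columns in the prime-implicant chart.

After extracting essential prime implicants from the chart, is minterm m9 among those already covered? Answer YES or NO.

NO

[col 0] 000000*, 001000*, 001001*, 001110*, 010011*, 010110*, 010111*, 011010, 100001*, 101001*, 101010*, 101100*, 101110*, 110101, 111110*
[col 1] -01001, -01110, 00-000, 00100-, 010-11, 01011-, 1-1110, 10-001, 101-10, 1011-0
Prime implicants: -01001, -01110, 00-000, 00100-, 010-11, 01011-, 011010, 1-1110, 10-001, 101-10, 1011-0, 110101
PI chart (minterm → PIs covering it):
  0 | 00-000  (sole → essential)
  8 | 00-000,00100-
  9 | -01001,00100-
  14 | -01110  (sole → essential)
  19 | 010-11  (sole → essential)
  22 | 01011-  (sole → essential)
  23 | 010-11,01011-
  26 | 011010  (sole → essential)
  33 | 10-001  (sole → essential)
  41 | -01001,10-001
  42 | 101-10  (sole → essential)
  44 | 1011-0  (sole → essential)
  53 | 110101  (sole → essential)
  62 | 1-1110  (sole → essential)
Essential prime implicants: -01110, 00-000, 010-11, 01011-, 011010, 1-1110, 10-001, 101-10, 1011-0, 110101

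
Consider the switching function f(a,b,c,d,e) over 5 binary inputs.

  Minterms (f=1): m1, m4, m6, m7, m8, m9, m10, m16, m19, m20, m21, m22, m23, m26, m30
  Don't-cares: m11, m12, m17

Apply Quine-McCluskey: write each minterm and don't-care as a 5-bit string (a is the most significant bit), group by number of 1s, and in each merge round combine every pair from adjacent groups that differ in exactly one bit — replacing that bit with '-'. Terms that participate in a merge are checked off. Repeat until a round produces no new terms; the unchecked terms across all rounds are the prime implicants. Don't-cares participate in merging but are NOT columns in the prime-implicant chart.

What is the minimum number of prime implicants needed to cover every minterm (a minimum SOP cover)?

7

[col 0] 00001*, 00100*, 00110*, 00111*, 01000*, 01001*, 01010*, 01011*, 01100*, 10000*, 10001*, 10011*, 10100*, 10101*, 10110*, 10111*, 11010*, 11110*
[col 1] -0001, -0100*, -0110*, -0111*, -1010, 0-001, 0-100, 001-0*, 0011-*, 01-00, 010-0*, 010-1*, 0100-*, 0101-*, 1-110, 10-00*, 10-01*, 10-11*, 100-1*, 1000-*, 101-0*, 101-1*, 1010-*, 1011-*, 11-10
[col 2] -01-0, -011-, 010--, 10--1, 10-0-, 101--
Prime implicants: -0001, -01-0, -011-, -1010, 0-001, 0-100, 01-00, 010--, 1-110, 10--1, 10-0-, 101--, 11-10
PI chart (minterm → PIs covering it):
  1 | -0001,0-001
  4 | -01-0,0-100
  6 | -01-0,-011-
  7 | -011-  (sole → essential)
  8 | 01-00,010--
  9 | 0-001,010--
  10 | -1010,010--
  16 | 10-0-  (sole → essential)
  19 | 10--1  (sole → essential)
  20 | -01-0,10-0-,101--
  21 | 10--1,10-0-,101--
  22 | -01-0,-011-,1-110,101--
  23 | -011-,10--1,101--
  26 | -1010,11-10
  30 | 1-110,11-10
Essential prime implicants: -011-, 10--1, 10-0-
Petrick residual → -0001, -01-0, 010--, 11-10
Minimum SOP uses 7 PIs: b'c'd'e + b'ce' + b'cd + a'bc' + ab'e + ab'd' + abde'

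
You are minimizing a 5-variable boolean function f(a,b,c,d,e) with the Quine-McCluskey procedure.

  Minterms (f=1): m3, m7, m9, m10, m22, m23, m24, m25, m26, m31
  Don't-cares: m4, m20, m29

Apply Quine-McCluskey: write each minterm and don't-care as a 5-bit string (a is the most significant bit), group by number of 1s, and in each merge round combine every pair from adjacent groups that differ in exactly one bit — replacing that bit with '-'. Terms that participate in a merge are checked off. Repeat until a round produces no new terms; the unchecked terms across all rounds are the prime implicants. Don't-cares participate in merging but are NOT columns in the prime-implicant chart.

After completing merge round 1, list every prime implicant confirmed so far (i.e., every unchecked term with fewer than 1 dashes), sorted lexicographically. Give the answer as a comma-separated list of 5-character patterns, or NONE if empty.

NONE

[col 0] 00011*, 00100*, 00111*, 01001*, 01010*, 10100*, 10110*, 10111*, 11000*, 11001*, 11010*, 11101*, 11111*
[col 1] -0100, -0111, -1001, -1010, 00-11, 1-111, 101-0, 1011-, 11-01, 110-0, 1100-, 111-1
Prime implicants: -0100, -0111, -1001, -1010, 00-11, 1-111, 101-0, 1011-, 11-01, 110-0, 1100-, 111-1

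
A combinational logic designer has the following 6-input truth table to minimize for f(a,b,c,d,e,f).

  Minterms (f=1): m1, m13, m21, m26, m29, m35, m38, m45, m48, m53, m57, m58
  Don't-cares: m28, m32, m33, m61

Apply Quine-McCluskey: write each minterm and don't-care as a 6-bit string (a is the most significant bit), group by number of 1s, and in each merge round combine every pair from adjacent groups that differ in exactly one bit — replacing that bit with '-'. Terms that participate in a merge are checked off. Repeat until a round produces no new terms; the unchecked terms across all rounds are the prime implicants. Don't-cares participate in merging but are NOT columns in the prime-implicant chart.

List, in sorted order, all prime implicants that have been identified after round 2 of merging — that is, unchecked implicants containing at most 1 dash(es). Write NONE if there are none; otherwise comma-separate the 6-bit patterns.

[col 0] 000001*, 001101*, 010101*, 011010*, 011100*, 011101*, 100000*, 100001*, 100011*, 100110, 101101*, 110000*, 110101*, 111001*, 111010*, 111101*
[col 1] -00001, -01101*, -10101*, -11010, -11101*, 0-1101*, 01-101*, 01110-, 1-0000, 1-1101*, 1000-1, 10000-, 11-101*, 111-01
[col 2] --1101, -1-101
Prime implicants: --1101, -00001, -1-101, -11010, 01110-, 1-0000, 1000-1, 10000-, 100110, 111-01

-00001, -11010, 01110-, 1-0000, 1000-1, 10000-, 100110, 111-01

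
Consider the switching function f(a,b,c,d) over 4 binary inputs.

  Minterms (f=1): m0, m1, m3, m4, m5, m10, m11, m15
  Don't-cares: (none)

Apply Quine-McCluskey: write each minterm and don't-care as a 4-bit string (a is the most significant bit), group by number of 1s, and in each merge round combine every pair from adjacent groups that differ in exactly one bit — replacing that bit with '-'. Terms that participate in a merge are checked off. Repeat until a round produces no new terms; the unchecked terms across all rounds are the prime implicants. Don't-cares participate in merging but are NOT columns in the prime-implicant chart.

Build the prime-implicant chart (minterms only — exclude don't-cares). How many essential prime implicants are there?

3

size-2^0 implicants → 0000(✓)  0001(✓)  0011(✓)  0100(✓)  0101(✓)  1010(✓)  1011(✓)  1111(✓)
size-2^1 implicants → -011  0-00(✓)  0-01(✓)  00-1  000-(✓)  010-(✓)  1-11  101-
size-2^2 implicants → 0-0-
Unchecked terms (primes): -011, 0-0-, 00-1, 1-11, 101-
Minterm coverage:
  m0 ⊆ 0-0- [E]
  m1 ⊆ 0-0-,00-1
  m3 ⊆ -011,00-1
  m4 ⊆ 0-0- [E]
  m5 ⊆ 0-0- [E]
  m10 ⊆ 101- [E]
  m11 ⊆ -011,1-11,101-
  m15 ⊆ 1-11 [E]
E = {0-0-, 1-11, 101-}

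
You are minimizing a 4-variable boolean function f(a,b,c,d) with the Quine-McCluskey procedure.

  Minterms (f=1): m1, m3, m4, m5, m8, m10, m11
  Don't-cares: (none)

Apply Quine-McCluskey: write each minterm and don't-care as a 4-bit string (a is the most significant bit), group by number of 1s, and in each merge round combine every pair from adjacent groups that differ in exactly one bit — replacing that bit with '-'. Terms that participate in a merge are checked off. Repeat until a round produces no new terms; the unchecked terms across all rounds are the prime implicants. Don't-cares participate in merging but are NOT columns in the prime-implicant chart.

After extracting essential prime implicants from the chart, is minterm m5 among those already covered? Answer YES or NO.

YES

[col 0] 0001*, 0011*, 0100*, 0101*, 1000*, 1010*, 1011*
[col 1] -011, 0-01, 00-1, 010-, 10-0, 101-
Prime implicants: -011, 0-01, 00-1, 010-, 10-0, 101-
PI chart (minterm → PIs covering it):
  1 | 0-01,00-1
  3 | -011,00-1
  4 | 010-  (sole → essential)
  5 | 0-01,010-
  8 | 10-0  (sole → essential)
  10 | 10-0,101-
  11 | -011,101-
Essential prime implicants: 010-, 10-0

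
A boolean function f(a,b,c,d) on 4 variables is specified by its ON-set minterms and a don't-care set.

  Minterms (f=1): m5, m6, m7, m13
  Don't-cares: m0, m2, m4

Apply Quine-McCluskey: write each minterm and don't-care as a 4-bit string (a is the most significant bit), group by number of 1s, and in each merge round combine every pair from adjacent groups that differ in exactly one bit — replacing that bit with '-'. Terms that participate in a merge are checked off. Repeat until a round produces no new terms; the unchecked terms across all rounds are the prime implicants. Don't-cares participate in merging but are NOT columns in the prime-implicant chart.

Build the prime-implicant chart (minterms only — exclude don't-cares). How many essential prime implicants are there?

2

Round 0: 0000✓ 0010✓ 0100✓ 0101✓ 0110✓ 0111✓ 1101✓
Round 1: -101 0-00✓ 0-10✓ 00-0✓ 01-0✓ 01-1✓ 010-✓ 011-✓
Round 2: 0--0 01--
PIs = {-101, 0--0, 01--}
Coverage chart:
  m5: -101,01--
  m6: 0--0,01--
  m7: 01-- ←essential
  m13: -101 ←essential
Essential: -101, 01--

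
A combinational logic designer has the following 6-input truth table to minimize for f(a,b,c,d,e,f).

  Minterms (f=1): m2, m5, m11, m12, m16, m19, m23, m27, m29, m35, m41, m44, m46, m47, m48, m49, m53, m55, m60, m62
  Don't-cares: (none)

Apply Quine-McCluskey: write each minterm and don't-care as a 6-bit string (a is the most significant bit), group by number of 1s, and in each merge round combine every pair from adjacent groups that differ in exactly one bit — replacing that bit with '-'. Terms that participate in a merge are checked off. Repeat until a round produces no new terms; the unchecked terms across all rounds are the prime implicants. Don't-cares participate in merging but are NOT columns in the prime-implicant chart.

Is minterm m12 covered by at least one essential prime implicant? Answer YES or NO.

[col 0] 000010, 000101, 001011*, 001100*, 010000*, 010011*, 010111*, 011011*, 011101, 100011, 101001, 101100*, 101110*, 101111*, 110000*, 110001*, 110101*, 110111*, 111100*, 111110*
[col 1] -01100, -10000, -10111, 0-1011, 01-011, 010-11, 1-1100*, 1-1110*, 1011-0*, 10111-, 110-01, 11000-, 1101-1, 1111-0*
[col 2] 1-11-0
Prime implicants: -01100, -10000, -10111, 0-1011, 000010, 000101, 01-011, 010-11, 011101, 1-11-0, 100011, 101001, 10111-, 110-01, 11000-, 1101-1
PI chart (minterm → PIs covering it):
  2 | 000010  (sole → essential)
  5 | 000101  (sole → essential)
  11 | 0-1011  (sole → essential)
  12 | -01100  (sole → essential)
  16 | -10000  (sole → essential)
  19 | 01-011,010-11
  23 | -10111,010-11
  27 | 0-1011,01-011
  29 | 011101  (sole → essential)
  35 | 100011  (sole → essential)
  41 | 101001  (sole → essential)
  44 | -01100,1-11-0
  46 | 1-11-0,10111-
  47 | 10111-  (sole → essential)
  48 | -10000,11000-
  49 | 110-01,11000-
  53 | 110-01,1101-1
  55 | -10111,1101-1
  60 | 1-11-0  (sole → essential)
  62 | 1-11-0  (sole → essential)
Essential prime implicants: -01100, -10000, 0-1011, 000010, 000101, 011101, 1-11-0, 100011, 101001, 10111-

YES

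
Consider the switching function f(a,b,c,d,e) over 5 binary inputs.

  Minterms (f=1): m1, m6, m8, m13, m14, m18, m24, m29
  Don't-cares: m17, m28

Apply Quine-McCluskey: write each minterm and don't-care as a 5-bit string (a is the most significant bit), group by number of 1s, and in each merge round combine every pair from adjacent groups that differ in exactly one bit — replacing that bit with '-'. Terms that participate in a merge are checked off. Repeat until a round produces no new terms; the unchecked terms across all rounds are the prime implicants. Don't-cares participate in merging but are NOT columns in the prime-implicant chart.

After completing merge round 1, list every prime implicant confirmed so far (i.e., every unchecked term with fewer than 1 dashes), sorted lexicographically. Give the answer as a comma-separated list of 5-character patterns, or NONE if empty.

Round 0: 00001✓ 00110✓ 01000✓ 01101✓ 01110✓ 10001✓ 10010 11000✓ 11100✓ 11101✓
Round 1: -0001 -1000 -1101 0-110 11-00 1110-
PIs = {-0001, -1000, -1101, 0-110, 10010, 11-00, 1110-}

10010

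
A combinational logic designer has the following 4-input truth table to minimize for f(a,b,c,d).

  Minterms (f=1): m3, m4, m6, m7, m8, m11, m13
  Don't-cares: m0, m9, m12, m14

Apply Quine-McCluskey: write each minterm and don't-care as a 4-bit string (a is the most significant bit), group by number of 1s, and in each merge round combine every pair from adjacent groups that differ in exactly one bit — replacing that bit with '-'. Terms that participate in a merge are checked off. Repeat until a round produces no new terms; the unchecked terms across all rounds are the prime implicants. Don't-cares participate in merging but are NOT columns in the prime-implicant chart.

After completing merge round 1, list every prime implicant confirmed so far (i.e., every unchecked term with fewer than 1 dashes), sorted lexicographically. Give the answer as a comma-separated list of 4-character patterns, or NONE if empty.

NONE

Round 0: 0000✓ 0011✓ 0100✓ 0110✓ 0111✓ 1000✓ 1001✓ 1011✓ 1100✓ 1101✓ 1110✓
Round 1: -000✓ -011 -100✓ -110✓ 0-00✓ 0-11 01-0✓ 011- 1-00✓ 1-01✓ 10-1 100-✓ 11-0✓ 110-✓
Round 2: --00 -1-0 1-0-
PIs = {--00, -011, -1-0, 0-11, 011-, 1-0-, 10-1}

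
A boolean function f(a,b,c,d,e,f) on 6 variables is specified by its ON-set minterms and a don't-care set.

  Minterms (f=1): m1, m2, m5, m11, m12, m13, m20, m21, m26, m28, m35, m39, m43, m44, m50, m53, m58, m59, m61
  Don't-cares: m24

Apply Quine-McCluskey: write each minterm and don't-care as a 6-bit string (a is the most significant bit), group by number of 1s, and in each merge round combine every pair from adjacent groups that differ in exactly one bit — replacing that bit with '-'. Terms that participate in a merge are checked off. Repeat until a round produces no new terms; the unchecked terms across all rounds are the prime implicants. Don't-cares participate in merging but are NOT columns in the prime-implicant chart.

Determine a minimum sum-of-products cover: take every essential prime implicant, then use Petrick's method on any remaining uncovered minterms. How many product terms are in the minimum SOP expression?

[col 0] 000001*, 000010, 000101*, 001011*, 001100*, 001101*, 010100*, 010101*, 011000*, 011010*, 011100*, 100011*, 100111*, 101011*, 101100*, 110010*, 110101*, 111010*, 111011*, 111101*
[col 1] -01011, -01100, -10101, -11010, 0-0101, 0-1100, 00-101, 000-01, 00110-, 01-100, 01010-, 011-00, 0110-0, 1-1011, 10-011, 100-11, 11-010, 11-101, 11101-
Prime implicants: -01011, -01100, -10101, -11010, 0-0101, 0-1100, 00-101, 000-01, 000010, 00110-, 01-100, 01010-, 011-00, 0110-0, 1-1011, 10-011, 100-11, 11-010, 11-101, 11101-
PI chart (minterm → PIs covering it):
  1 | 000-01  (sole → essential)
  2 | 000010  (sole → essential)
  5 | 0-0101,00-101,000-01
  11 | -01011  (sole → essential)
  12 | -01100,0-1100,00110-
  13 | 00-101,00110-
  20 | 01-100,01010-
  21 | -10101,0-0101,01010-
  26 | -11010,0110-0
  28 | 0-1100,01-100,011-00
  35 | 10-011,100-11
  39 | 100-11  (sole → essential)
  43 | -01011,1-1011,10-011
  44 | -01100  (sole → essential)
  50 | 11-010  (sole → essential)
  53 | -10101,11-101
  58 | -11010,11-010,11101-
  59 | 1-1011,11101-
  61 | 11-101  (sole → essential)
Essential prime implicants: -01011, -01100, 000-01, 000010, 100-11, 11-010, 11-101
Petrick residual → -10101, -11010, 00-101, 01-100, 1-1011
Minimum SOP uses 12 PIs: b'cd'ef + b'cde'f' + bc'de'f + bcd'ef' + a'b'de'f + a'b'c'e'f + a'b'c'd'ef' + a'bde'f' + acd'ef + ab'c'ef + abd'ef' + abde'f

12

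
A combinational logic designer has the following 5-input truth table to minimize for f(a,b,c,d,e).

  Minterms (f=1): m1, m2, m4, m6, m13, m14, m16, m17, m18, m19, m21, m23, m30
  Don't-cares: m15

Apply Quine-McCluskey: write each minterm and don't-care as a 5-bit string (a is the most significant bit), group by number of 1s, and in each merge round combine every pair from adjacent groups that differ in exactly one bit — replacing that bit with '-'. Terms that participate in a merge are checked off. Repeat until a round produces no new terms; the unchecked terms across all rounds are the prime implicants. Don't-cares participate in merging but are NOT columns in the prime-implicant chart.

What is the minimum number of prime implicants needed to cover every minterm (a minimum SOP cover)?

7

[col 0] 00001*, 00010*, 00100*, 00110*, 01101*, 01110*, 01111*, 10000*, 10001*, 10010*, 10011*, 10101*, 10111*, 11110*
[col 1] -0001, -0010, -1110, 0-110, 00-10, 001-0, 011-1, 0111-, 10-01*, 10-11*, 100-0*, 100-1*, 1000-*, 1001-*, 101-1*
[col 2] 10--1, 100--
Prime implicants: -0001, -0010, -1110, 0-110, 00-10, 001-0, 011-1, 0111-, 10--1, 100--
PI chart (minterm → PIs covering it):
  1 | -0001  (sole → essential)
  2 | -0010,00-10
  4 | 001-0  (sole → essential)
  6 | 0-110,00-10,001-0
  13 | 011-1  (sole → essential)
  14 | -1110,0-110,0111-
  16 | 100--  (sole → essential)
  17 | -0001,10--1,100--
  18 | -0010,100--
  19 | 10--1,100--
  21 | 10--1  (sole → essential)
  23 | 10--1  (sole → essential)
  30 | -1110  (sole → essential)
Essential prime implicants: -0001, -1110, 001-0, 011-1, 10--1, 100--
Petrick residual → -0010
Minimum SOP uses 7 PIs: b'c'd'e + b'c'de' + bcde' + a'b'ce' + a'bce + ab'e + ab'c'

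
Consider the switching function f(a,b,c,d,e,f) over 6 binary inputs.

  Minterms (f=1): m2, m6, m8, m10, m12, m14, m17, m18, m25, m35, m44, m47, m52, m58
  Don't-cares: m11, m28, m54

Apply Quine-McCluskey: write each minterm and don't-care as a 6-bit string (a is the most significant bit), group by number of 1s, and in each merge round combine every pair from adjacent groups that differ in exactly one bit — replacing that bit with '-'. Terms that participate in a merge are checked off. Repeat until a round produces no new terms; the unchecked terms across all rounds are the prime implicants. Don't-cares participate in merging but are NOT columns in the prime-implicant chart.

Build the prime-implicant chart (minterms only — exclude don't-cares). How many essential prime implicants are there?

Round 0: 000010✓ 000110✓ 001000✓ 001010✓ 001011✓ 001100✓ 001110✓ 010001✓ 010010✓ 011001✓ 011100✓ 100011 101100✓ 101111 110100✓ 110110✓ 111010
Round 1: -01100 0-0010 0-1100 00-010✓ 00-110✓ 000-10✓ 001-00✓ 001-10✓ 0010-0✓ 00101- 0011-0✓ 01-001 1101-0
Round 2: 00--10 001--0
PIs = {-01100, 0-0010, 0-1100, 00--10, 001--0, 00101-, 01-001, 100011, 101111, 1101-0, 111010}
Coverage chart:
  m2: 0-0010,00--10
  m6: 00--10 ←essential
  m8: 001--0 ←essential
  m10: 00--10,001--0,00101-
  m12: -01100,0-1100,001--0
  m14: 00--10,001--0
  m17: 01-001 ←essential
  m18: 0-0010 ←essential
  m25: 01-001 ←essential
  m35: 100011 ←essential
  m44: -01100 ←essential
  m47: 101111 ←essential
  m52: 1101-0 ←essential
  m58: 111010 ←essential
Essential: -01100, 0-0010, 00--10, 001--0, 01-001, 100011, 101111, 1101-0, 111010

9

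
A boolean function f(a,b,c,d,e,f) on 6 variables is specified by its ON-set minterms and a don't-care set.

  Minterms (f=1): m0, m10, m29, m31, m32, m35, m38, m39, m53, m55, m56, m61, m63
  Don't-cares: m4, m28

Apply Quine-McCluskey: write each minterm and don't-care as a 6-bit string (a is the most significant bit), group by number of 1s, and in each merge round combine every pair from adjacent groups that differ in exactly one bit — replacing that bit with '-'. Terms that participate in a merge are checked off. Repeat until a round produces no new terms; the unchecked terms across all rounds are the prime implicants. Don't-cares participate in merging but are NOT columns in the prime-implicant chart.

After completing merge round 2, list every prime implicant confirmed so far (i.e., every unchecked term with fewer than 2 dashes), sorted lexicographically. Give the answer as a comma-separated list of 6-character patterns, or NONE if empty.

Round 0: 000000✓ 000100✓ 001010 011100✓ 011101✓ 011111✓ 100000✓ 100011✓ 100110✓ 100111✓ 110101✓ 110111✓ 111000 111101✓ 111111✓
Round 1: -00000 -11101✓ -11111✓ 000-00 0111-1✓ 01110- 1-0111 100-11 10011- 11-101✓ 11-111✓ 1101-1✓ 1111-1✓
Round 2: -111-1 11-1-1
PIs = {-00000, -111-1, 000-00, 001010, 01110-, 1-0111, 100-11, 10011-, 11-1-1, 111000}

-00000, 000-00, 001010, 01110-, 1-0111, 100-11, 10011-, 111000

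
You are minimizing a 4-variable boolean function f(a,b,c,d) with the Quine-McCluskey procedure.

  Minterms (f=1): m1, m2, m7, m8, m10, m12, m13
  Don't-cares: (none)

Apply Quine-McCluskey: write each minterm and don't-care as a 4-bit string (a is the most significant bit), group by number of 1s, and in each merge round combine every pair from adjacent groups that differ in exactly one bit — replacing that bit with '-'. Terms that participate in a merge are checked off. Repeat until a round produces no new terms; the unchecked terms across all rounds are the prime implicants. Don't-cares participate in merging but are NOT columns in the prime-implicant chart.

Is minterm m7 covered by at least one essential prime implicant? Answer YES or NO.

Round 0: 0001 0010✓ 0111 1000✓ 1010✓ 1100✓ 1101✓
Round 1: -010 1-00 10-0 110-
PIs = {-010, 0001, 0111, 1-00, 10-0, 110-}
Coverage chart:
  m1: 0001 ←essential
  m2: -010 ←essential
  m7: 0111 ←essential
  m8: 1-00,10-0
  m10: -010,10-0
  m12: 1-00,110-
  m13: 110- ←essential
Essential: -010, 0001, 0111, 110-

YES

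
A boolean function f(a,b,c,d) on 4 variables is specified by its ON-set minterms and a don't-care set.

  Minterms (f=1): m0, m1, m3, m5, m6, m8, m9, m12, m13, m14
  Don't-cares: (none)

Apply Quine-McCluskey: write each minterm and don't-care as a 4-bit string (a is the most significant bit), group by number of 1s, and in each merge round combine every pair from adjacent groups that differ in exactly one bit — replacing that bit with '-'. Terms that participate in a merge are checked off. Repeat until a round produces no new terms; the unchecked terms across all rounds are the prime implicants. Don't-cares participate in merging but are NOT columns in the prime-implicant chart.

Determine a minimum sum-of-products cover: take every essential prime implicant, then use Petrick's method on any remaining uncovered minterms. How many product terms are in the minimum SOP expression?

5

[col 0] 0000*, 0001*, 0011*, 0101*, 0110*, 1000*, 1001*, 1100*, 1101*, 1110*
[col 1] -000*, -001*, -101*, -110, 0-01*, 00-1, 000-*, 1-00*, 1-01*, 100-*, 11-0, 110-*
[col 2] --01, -00-, 1-0-
Prime implicants: --01, -00-, -110, 00-1, 1-0-, 11-0
PI chart (minterm → PIs covering it):
  0 | -00-  (sole → essential)
  1 | --01,-00-,00-1
  3 | 00-1  (sole → essential)
  5 | --01  (sole → essential)
  6 | -110  (sole → essential)
  8 | -00-,1-0-
  9 | --01,-00-,1-0-
  12 | 1-0-,11-0
  13 | --01,1-0-
  14 | -110,11-0
Essential prime implicants: --01, -00-, -110, 00-1
Petrick residual → 1-0-
Minimum SOP uses 5 PIs: c'd + b'c' + bcd' + a'b'd + ac'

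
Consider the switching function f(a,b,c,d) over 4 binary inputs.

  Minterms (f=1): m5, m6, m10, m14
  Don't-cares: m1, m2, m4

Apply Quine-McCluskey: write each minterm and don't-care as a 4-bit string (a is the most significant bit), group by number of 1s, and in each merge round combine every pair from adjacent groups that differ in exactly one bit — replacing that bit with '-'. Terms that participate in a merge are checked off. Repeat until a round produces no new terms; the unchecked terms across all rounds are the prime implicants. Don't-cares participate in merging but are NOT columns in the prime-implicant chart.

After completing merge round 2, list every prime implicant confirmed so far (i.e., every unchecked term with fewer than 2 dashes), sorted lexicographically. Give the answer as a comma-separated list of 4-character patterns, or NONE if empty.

size-2^0 implicants → 0001(✓)  0010(✓)  0100(✓)  0101(✓)  0110(✓)  1010(✓)  1110(✓)
size-2^1 implicants → -010(✓)  -110(✓)  0-01  0-10(✓)  01-0  010-  1-10(✓)
size-2^2 implicants → --10
Unchecked terms (primes): --10, 0-01, 01-0, 010-

0-01, 01-0, 010-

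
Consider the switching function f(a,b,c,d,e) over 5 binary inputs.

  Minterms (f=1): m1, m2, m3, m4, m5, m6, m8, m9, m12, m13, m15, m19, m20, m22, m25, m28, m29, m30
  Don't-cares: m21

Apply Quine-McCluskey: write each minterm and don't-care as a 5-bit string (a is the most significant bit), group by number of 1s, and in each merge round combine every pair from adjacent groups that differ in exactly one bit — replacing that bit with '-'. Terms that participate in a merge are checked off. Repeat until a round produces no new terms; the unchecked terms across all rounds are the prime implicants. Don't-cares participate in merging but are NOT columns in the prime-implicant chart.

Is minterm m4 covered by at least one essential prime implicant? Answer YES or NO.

NO

[col 0] 00001*, 00010*, 00011*, 00100*, 00101*, 00110*, 01000*, 01001*, 01100*, 01101*, 01111*, 10011*, 10100*, 10101*, 10110*, 11001*, 11100*, 11101*, 11110*
[col 1] -0011, -0100*, -0101*, -0110*, -1001*, -1100*, -1101*, 0-001*, 0-100*, 0-101*, 00-01*, 00-10, 000-1, 0001-, 001-0*, 0010-*, 01-00*, 01-01*, 0100-*, 011-1, 0110-*, 1-100*, 1-101*, 1-110*, 101-0*, 1010-*, 11-01*, 111-0*, 1110-*
[col 2] --100*, --101*, -01-0, -010-*, -1-01, -110-*, 0--01, 0-10-*, 01-0-, 1-1-0, 1-10-*
[col 3] --10-
Prime implicants: --10-, -0011, -01-0, -1-01, 0--01, 00-10, 000-1, 0001-, 01-0-, 011-1, 1-1-0
PI chart (minterm → PIs covering it):
  1 | 0--01,000-1
  2 | 00-10,0001-
  3 | -0011,000-1,0001-
  4 | --10-,-01-0
  5 | --10-,0--01
  6 | -01-0,00-10
  8 | 01-0-  (sole → essential)
  9 | -1-01,0--01,01-0-
  12 | --10-,01-0-
  13 | --10-,-1-01,0--01,01-0-,011-1
  15 | 011-1  (sole → essential)
  19 | -0011  (sole → essential)
  20 | --10-,-01-0,1-1-0
  22 | -01-0,1-1-0
  25 | -1-01  (sole → essential)
  28 | --10-,1-1-0
  29 | --10-,-1-01
  30 | 1-1-0  (sole → essential)
Essential prime implicants: -0011, -1-01, 01-0-, 011-1, 1-1-0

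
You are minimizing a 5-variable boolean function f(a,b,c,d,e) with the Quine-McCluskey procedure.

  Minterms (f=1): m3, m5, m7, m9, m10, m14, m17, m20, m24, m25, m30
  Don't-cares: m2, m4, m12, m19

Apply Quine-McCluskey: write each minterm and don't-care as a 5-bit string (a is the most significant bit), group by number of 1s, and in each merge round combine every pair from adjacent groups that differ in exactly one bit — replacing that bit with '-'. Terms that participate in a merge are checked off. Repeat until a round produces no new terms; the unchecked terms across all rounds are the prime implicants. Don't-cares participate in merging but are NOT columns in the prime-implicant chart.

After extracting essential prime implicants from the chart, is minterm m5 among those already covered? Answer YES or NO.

size-2^0 implicants → 00010(✓)  00011(✓)  00100(✓)  00101(✓)  00111(✓)  01001(✓)  01010(✓)  01100(✓)  01110(✓)  10001(✓)  10011(✓)  10100(✓)  11000(✓)  11001(✓)  11110(✓)
size-2^1 implicants → -0011  -0100  -1001  -1110  0-010  0-100  00-11  0001-  001-1  0010-  01-10  011-0  1-001  100-1  1100-
Unchecked terms (primes): -0011, -0100, -1001, -1110, 0-010, 0-100, 00-11, 0001-, 001-1, 0010-, 01-10, 011-0, 1-001, 100-1, 1100-
Minterm coverage:
  m3 ⊆ -0011,00-11,0001-
  m5 ⊆ 001-1,0010-
  m7 ⊆ 00-11,001-1
  m9 ⊆ -1001 [E]
  m10 ⊆ 0-010,01-10
  m14 ⊆ -1110,01-10,011-0
  m17 ⊆ 1-001,100-1
  m20 ⊆ -0100 [E]
  m24 ⊆ 1100- [E]
  m25 ⊆ -1001,1-001,1100-
  m30 ⊆ -1110 [E]
E = {-0100, -1001, -1110, 1100-}

NO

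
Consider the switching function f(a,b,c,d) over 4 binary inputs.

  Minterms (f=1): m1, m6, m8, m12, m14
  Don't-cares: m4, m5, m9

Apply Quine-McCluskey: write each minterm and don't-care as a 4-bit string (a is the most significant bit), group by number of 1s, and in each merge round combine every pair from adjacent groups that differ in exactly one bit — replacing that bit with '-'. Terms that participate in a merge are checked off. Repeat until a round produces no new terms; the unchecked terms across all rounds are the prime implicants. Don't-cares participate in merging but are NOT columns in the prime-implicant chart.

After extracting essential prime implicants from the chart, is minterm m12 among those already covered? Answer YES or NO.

size-2^0 implicants → 0001(✓)  0100(✓)  0101(✓)  0110(✓)  1000(✓)  1001(✓)  1100(✓)  1110(✓)
size-2^1 implicants → -001  -100(✓)  -110(✓)  0-01  01-0(✓)  010-  1-00  100-  11-0(✓)
size-2^2 implicants → -1-0
Unchecked terms (primes): -001, -1-0, 0-01, 010-, 1-00, 100-
Minterm coverage:
  m1 ⊆ -001,0-01
  m6 ⊆ -1-0 [E]
  m8 ⊆ 1-00,100-
  m12 ⊆ -1-0,1-00
  m14 ⊆ -1-0 [E]
E = {-1-0}

YES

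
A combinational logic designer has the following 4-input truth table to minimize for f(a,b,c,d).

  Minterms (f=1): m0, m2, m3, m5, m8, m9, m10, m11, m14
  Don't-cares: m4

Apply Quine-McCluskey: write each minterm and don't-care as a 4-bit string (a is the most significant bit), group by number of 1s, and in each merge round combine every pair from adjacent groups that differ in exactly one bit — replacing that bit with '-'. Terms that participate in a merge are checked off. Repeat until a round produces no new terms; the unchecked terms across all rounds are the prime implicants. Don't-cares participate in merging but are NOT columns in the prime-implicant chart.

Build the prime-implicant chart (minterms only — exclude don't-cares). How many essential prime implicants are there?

[col 0] 0000*, 0010*, 0011*, 0100*, 0101*, 1000*, 1001*, 1010*, 1011*, 1110*
[col 1] -000*, -010*, -011*, 0-00, 00-0*, 001-*, 010-, 1-10, 10-0*, 10-1*, 100-*, 101-*
[col 2] -0-0, -01-, 10--
Prime implicants: -0-0, -01-, 0-00, 010-, 1-10, 10--
PI chart (minterm → PIs covering it):
  0 | -0-0,0-00
  2 | -0-0,-01-
  3 | -01-  (sole → essential)
  5 | 010-  (sole → essential)
  8 | -0-0,10--
  9 | 10--  (sole → essential)
  10 | -0-0,-01-,1-10,10--
  11 | -01-,10--
  14 | 1-10  (sole → essential)
Essential prime implicants: -01-, 010-, 1-10, 10--

4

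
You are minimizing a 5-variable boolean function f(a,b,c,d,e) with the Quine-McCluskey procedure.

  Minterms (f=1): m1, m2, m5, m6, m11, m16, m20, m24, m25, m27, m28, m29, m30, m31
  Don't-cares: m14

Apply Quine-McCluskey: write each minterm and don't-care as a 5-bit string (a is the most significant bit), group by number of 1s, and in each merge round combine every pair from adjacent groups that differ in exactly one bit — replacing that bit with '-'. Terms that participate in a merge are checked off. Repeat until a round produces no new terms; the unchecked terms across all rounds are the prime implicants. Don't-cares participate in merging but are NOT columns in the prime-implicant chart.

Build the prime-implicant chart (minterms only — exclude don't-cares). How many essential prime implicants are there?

4

size-2^0 implicants → 00001(✓)  00010(✓)  00101(✓)  00110(✓)  01011(✓)  01110(✓)  10000(✓)  10100(✓)  11000(✓)  11001(✓)  11011(✓)  11100(✓)  11101(✓)  11110(✓)  11111(✓)
size-2^1 implicants → -1011  -1110  0-110  00-01  00-10  1-000(✓)  1-100(✓)  10-00(✓)  11-00(✓)  11-01(✓)  11-11(✓)  110-1(✓)  1100-(✓)  111-0(✓)  111-1(✓)  1110-(✓)  1111-(✓)
size-2^2 implicants → 1--00  11--1  11-0-  111--
Unchecked terms (primes): -1011, -1110, 0-110, 00-01, 00-10, 1--00, 11--1, 11-0-, 111--
Minterm coverage:
  m1 ⊆ 00-01 [E]
  m2 ⊆ 00-10 [E]
  m5 ⊆ 00-01 [E]
  m6 ⊆ 0-110,00-10
  m11 ⊆ -1011 [E]
  m16 ⊆ 1--00 [E]
  m20 ⊆ 1--00 [E]
  m24 ⊆ 1--00,11-0-
  m25 ⊆ 11--1,11-0-
  m27 ⊆ -1011,11--1
  m28 ⊆ 1--00,11-0-,111--
  m29 ⊆ 11--1,11-0-,111--
  m30 ⊆ -1110,111--
  m31 ⊆ 11--1,111--
E = {-1011, 00-01, 00-10, 1--00}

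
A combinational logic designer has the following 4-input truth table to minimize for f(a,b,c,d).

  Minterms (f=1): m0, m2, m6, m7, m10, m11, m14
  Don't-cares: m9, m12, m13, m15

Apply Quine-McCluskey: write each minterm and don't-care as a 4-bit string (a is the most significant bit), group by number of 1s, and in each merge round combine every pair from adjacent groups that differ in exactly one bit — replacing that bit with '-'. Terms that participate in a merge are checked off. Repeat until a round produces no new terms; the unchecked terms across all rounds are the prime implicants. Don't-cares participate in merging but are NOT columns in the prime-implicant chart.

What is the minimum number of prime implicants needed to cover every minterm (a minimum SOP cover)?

size-2^0 implicants → 0000(✓)  0010(✓)  0110(✓)  0111(✓)  1001(✓)  1010(✓)  1011(✓)  1100(✓)  1101(✓)  1110(✓)  1111(✓)
size-2^1 implicants → -010(✓)  -110(✓)  -111(✓)  0-10(✓)  00-0  011-(✓)  1-01(✓)  1-10(✓)  1-11(✓)  10-1(✓)  101-(✓)  11-0(✓)  11-1(✓)  110-(✓)  111-(✓)
size-2^2 implicants → --10  -11-  1--1  1-1-  11--
Unchecked terms (primes): --10, -11-, 00-0, 1--1, 1-1-, 11--
Minterm coverage:
  m0 ⊆ 00-0 [E]
  m2 ⊆ --10,00-0
  m6 ⊆ --10,-11-
  m7 ⊆ -11- [E]
  m10 ⊆ --10,1-1-
  m11 ⊆ 1--1,1-1-
  m14 ⊆ --10,-11-,1-1-,11--
E = {-11-, 00-0}
Petrick residual → 1-1-
Cover = bc + a'b'd' + ac  |cover|=3

3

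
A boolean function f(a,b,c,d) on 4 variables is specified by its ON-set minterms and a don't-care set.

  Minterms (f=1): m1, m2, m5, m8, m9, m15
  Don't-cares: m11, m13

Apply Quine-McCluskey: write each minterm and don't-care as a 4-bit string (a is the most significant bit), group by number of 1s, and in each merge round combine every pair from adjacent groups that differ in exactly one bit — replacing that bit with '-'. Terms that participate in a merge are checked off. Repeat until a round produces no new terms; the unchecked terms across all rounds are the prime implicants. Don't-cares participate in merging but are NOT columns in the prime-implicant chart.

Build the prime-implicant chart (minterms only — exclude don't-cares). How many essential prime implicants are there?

[col 0] 0001*, 0010, 0101*, 1000*, 1001*, 1011*, 1101*, 1111*
[col 1] -001*, -101*, 0-01*, 1-01*, 1-11*, 10-1*, 100-, 11-1*
[col 2] --01, 1--1
Prime implicants: --01, 0010, 1--1, 100-
PI chart (minterm → PIs covering it):
  1 | --01  (sole → essential)
  2 | 0010  (sole → essential)
  5 | --01  (sole → essential)
  8 | 100-  (sole → essential)
  9 | --01,1--1,100-
  15 | 1--1  (sole → essential)
Essential prime implicants: --01, 0010, 1--1, 100-

4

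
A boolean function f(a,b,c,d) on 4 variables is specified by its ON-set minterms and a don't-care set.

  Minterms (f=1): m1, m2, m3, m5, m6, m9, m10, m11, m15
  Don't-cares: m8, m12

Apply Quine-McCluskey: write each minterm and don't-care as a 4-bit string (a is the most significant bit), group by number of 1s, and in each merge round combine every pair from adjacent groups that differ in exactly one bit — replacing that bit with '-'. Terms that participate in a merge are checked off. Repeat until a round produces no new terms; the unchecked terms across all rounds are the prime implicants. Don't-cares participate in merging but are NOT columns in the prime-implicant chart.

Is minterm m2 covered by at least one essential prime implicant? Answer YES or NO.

YES

size-2^0 implicants → 0001(✓)  0010(✓)  0011(✓)  0101(✓)  0110(✓)  1000(✓)  1001(✓)  1010(✓)  1011(✓)  1100(✓)  1111(✓)
size-2^1 implicants → -001(✓)  -010(✓)  -011(✓)  0-01  0-10  00-1(✓)  001-(✓)  1-00  1-11  10-0(✓)  10-1(✓)  100-(✓)  101-(✓)
size-2^2 implicants → -0-1  -01-  10--
Unchecked terms (primes): -0-1, -01-, 0-01, 0-10, 1-00, 1-11, 10--
Minterm coverage:
  m1 ⊆ -0-1,0-01
  m2 ⊆ -01-,0-10
  m3 ⊆ -0-1,-01-
  m5 ⊆ 0-01 [E]
  m6 ⊆ 0-10 [E]
  m9 ⊆ -0-1,10--
  m10 ⊆ -01-,10--
  m11 ⊆ -0-1,-01-,1-11,10--
  m15 ⊆ 1-11 [E]
E = {0-01, 0-10, 1-11}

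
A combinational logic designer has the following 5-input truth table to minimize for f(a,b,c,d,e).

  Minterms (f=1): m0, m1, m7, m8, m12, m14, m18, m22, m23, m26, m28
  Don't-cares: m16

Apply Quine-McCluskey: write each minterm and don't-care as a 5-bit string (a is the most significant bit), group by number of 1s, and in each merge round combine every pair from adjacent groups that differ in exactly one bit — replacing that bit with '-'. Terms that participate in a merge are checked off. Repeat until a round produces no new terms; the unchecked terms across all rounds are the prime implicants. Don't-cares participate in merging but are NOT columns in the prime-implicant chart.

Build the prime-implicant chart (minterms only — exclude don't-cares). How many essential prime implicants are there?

5

size-2^0 implicants → 00000(✓)  00001(✓)  00111(✓)  01000(✓)  01100(✓)  01110(✓)  10000(✓)  10010(✓)  10110(✓)  10111(✓)  11010(✓)  11100(✓)
size-2^1 implicants → -0000  -0111  -1100  0-000  0000-  01-00  011-0  1-010  10-10  100-0  1011-
Unchecked terms (primes): -0000, -0111, -1100, 0-000, 0000-, 01-00, 011-0, 1-010, 10-10, 100-0, 1011-
Minterm coverage:
  m0 ⊆ -0000,0-000,0000-
  m1 ⊆ 0000- [E]
  m7 ⊆ -0111 [E]
  m8 ⊆ 0-000,01-00
  m12 ⊆ -1100,01-00,011-0
  m14 ⊆ 011-0 [E]
  m18 ⊆ 1-010,10-10,100-0
  m22 ⊆ 10-10,1011-
  m23 ⊆ -0111,1011-
  m26 ⊆ 1-010 [E]
  m28 ⊆ -1100 [E]
E = {-0111, -1100, 0000-, 011-0, 1-010}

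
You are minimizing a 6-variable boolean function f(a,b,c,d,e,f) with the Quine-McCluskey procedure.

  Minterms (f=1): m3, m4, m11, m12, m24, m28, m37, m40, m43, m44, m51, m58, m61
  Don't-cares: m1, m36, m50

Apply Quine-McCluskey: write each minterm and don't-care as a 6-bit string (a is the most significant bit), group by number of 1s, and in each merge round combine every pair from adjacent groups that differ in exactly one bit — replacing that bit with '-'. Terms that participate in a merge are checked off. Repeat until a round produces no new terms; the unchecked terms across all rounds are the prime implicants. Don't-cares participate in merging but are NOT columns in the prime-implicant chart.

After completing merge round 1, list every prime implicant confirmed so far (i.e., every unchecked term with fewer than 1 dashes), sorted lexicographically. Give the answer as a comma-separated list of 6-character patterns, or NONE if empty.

111101

[col 0] 000001*, 000011*, 000100*, 001011*, 001100*, 011000*, 011100*, 100100*, 100101*, 101000*, 101011*, 101100*, 110010*, 110011*, 111010*, 111101
[col 1] -00100*, -01011, -01100*, 0-1100, 00-011, 00-100*, 0000-1, 011-00, 10-100*, 10010-, 101-00, 11-010, 11001-
[col 2] -0-100
Prime implicants: -0-100, -01011, 0-1100, 00-011, 0000-1, 011-00, 10010-, 101-00, 11-010, 11001-, 111101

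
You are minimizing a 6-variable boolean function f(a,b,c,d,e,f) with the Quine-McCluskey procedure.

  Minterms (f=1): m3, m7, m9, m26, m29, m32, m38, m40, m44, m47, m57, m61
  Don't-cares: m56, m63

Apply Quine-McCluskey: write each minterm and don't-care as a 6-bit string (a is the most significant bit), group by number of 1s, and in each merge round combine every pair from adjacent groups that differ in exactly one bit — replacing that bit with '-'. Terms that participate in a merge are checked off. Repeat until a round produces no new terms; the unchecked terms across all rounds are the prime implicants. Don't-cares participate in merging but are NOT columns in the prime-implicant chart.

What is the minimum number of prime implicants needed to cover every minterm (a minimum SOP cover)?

Round 0: 000011✓ 000111✓ 001001 011010 011101✓ 100000✓ 100110 101000✓ 101100✓ 101111✓ 111000✓ 111001✓ 111101✓ 111111✓
Round 1: -11101 000-11 1-1000 1-1111 10-000 101-00 111-01 11100- 1111-1
PIs = {-11101, 000-11, 001001, 011010, 1-1000, 1-1111, 10-000, 100110, 101-00, 111-01, 11100-, 1111-1}
Coverage chart:
  m3: 000-11 ←essential
  m7: 000-11 ←essential
  m9: 001001 ←essential
  m26: 011010 ←essential
  m29: -11101 ←essential
  m32: 10-000 ←essential
  m38: 100110 ←essential
  m40: 1-1000,10-000,101-00
  m44: 101-00 ←essential
  m47: 1-1111 ←essential
  m57: 111-01,11100-
  m61: -11101,111-01,1111-1
Essential: -11101, 000-11, 001001, 011010, 1-1111, 10-000, 100110, 101-00
Petrick residual → 111-01
Min cover (9 terms): bcde'f + a'b'c'ef + a'b'cd'e'f + a'bcd'ef' + acdef + ab'd'e'f' + ab'c'def' + ab'ce'f' + abce'f

9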